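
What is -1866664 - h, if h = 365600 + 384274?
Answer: -2616538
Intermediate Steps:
h = 749874
-1866664 - h = -1866664 - 1*749874 = -1866664 - 749874 = -2616538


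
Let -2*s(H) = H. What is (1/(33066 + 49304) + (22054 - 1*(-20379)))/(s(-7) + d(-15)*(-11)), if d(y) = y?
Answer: 3495206211/13879345 ≈ 251.83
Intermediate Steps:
s(H) = -H/2
(1/(33066 + 49304) + (22054 - 1*(-20379)))/(s(-7) + d(-15)*(-11)) = (1/(33066 + 49304) + (22054 - 1*(-20379)))/(-1/2*(-7) - 15*(-11)) = (1/82370 + (22054 + 20379))/(7/2 + 165) = (1/82370 + 42433)/(337/2) = (3495206211/82370)*(2/337) = 3495206211/13879345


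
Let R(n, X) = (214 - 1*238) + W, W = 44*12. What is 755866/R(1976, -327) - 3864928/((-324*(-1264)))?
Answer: 267019457/179172 ≈ 1490.3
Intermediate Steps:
W = 528
R(n, X) = 504 (R(n, X) = (214 - 1*238) + 528 = (214 - 238) + 528 = -24 + 528 = 504)
755866/R(1976, -327) - 3864928/((-324*(-1264))) = 755866/504 - 3864928/((-324*(-1264))) = 755866*(1/504) - 3864928/409536 = 377933/252 - 3864928*1/409536 = 377933/252 - 120779/12798 = 267019457/179172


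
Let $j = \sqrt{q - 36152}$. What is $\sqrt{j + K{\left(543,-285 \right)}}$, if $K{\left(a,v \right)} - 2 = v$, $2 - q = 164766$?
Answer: $\sqrt{-283 + 6 i \sqrt{5581}} \approx 11.115 + 20.163 i$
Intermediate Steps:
$q = -164764$ ($q = 2 - 164766 = -164764$)
$K{\left(a,v \right)} = 2 + v$
$j = 6 i \sqrt{5581}$ ($j = \sqrt{-164764 - 36152} = \sqrt{-200916} = 6 i \sqrt{5581} \approx 448.24 i$)
$\sqrt{j + K{\left(543,-285 \right)}} = \sqrt{6 i \sqrt{5581} + \left(2 - 285\right)} = \sqrt{6 i \sqrt{5581} - 283} = \sqrt{-283 + 6 i \sqrt{5581}}$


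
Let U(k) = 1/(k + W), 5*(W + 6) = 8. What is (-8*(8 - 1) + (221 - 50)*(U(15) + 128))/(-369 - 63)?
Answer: -1157951/22896 ≈ -50.574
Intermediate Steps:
W = -22/5 (W = -6 + (⅕)*8 = -6 + 8/5 = -22/5 ≈ -4.4000)
U(k) = 1/(-22/5 + k) (U(k) = 1/(k - 22/5) = 1/(-22/5 + k))
(-8*(8 - 1) + (221 - 50)*(U(15) + 128))/(-369 - 63) = (-8*(8 - 1) + (221 - 50)*(5/(-22 + 5*15) + 128))/(-369 - 63) = (-8*7 + 171*(5/(-22 + 75) + 128))/(-432) = (-56 + 171*(5/53 + 128))*(-1/432) = (-56 + 171*(6789/53))*(-1/432) = (-56 + 1160919/53)*(-1/432) = (1157951/53)*(-1/432) = -1157951/22896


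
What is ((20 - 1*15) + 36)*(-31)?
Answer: -1271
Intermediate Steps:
((20 - 1*15) + 36)*(-31) = ((20 - 15) + 36)*(-31) = (5 + 36)*(-31) = 41*(-31) = -1271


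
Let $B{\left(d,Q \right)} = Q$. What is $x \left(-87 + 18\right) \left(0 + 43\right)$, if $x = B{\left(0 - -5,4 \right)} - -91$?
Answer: $-281865$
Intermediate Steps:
$x = 95$ ($x = 4 - -91 = 4 + 91 = 95$)
$x \left(-87 + 18\right) \left(0 + 43\right) = 95 \left(-87 + 18\right) \left(0 + 43\right) = 95 \left(\left(-69\right) 43\right) = 95 \left(-2967\right) = -281865$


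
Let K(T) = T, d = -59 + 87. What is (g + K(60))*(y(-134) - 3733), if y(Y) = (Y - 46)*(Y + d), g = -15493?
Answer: -236850251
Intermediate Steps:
d = 28
y(Y) = (-46 + Y)*(28 + Y) (y(Y) = (Y - 46)*(Y + 28) = (-46 + Y)*(28 + Y))
(g + K(60))*(y(-134) - 3733) = (-15493 + 60)*((-1288 + (-134)² - 18*(-134)) - 3733) = -15433*((-1288 + 17956 + 2412) - 3733) = -15433*(19080 - 3733) = -15433*15347 = -236850251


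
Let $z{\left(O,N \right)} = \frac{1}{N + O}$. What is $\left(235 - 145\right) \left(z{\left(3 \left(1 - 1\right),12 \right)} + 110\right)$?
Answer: $\frac{19815}{2} \approx 9907.5$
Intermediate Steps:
$\left(235 - 145\right) \left(z{\left(3 \left(1 - 1\right),12 \right)} + 110\right) = \left(235 - 145\right) \left(\frac{1}{12 + 3 \left(1 - 1\right)} + 110\right) = 90 \left(\frac{1}{12 + 3 \cdot 0} + 110\right) = 90 \left(\frac{1}{12 + 0} + 110\right) = 90 \left(\frac{1}{12} + 110\right) = 90 \cdot \frac{1321}{12} = \frac{19815}{2}$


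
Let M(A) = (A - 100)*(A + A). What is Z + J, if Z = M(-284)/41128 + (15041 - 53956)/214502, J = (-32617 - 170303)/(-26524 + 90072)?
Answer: 33788940499171/17519465221634 ≈ 1.9287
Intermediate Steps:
M(A) = 2*A*(-100 + A) (M(A) = (-100 + A)*(2*A) = 2*A*(-100 + A))
J = -50730/15887 (J = -202920/63548 = -202920*1/63548 = -50730/15887 ≈ -3.1932)
Z = 5648120513/1102754782 (Z = (2*(-284)*(-100 - 284))/41128 + (15041 - 53956)/214502 = (2*(-284)*(-384))*(1/41128) - 38915*1/214502 = 218112*(1/41128) - 38915/214502 = 27264/5141 - 38915/214502 = 5648120513/1102754782 ≈ 5.1218)
Z + J = 5648120513/1102754782 - 50730/15887 = 33788940499171/17519465221634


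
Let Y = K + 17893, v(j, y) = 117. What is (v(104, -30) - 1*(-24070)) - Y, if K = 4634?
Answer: 1660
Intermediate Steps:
Y = 22527 (Y = 4634 + 17893 = 22527)
(v(104, -30) - 1*(-24070)) - Y = (117 - 1*(-24070)) - 1*22527 = (117 + 24070) - 22527 = 24187 - 22527 = 1660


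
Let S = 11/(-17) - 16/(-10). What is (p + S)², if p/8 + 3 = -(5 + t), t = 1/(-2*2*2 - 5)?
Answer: 4759206169/1221025 ≈ 3897.7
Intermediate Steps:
t = -1/13 (t = 1/(-4*2 - 5) = 1/(-8 - 5) = 1/(-13) = -1/13 ≈ -0.076923)
p = -824/13 (p = -24 + 8*(-(5 - 1/13)) = -24 + 8*(-1*64/13) = -24 + 8*(-64/13) = -24 - 512/13 = -824/13 ≈ -63.385)
S = 81/85 (S = 11*(-1/17) - 16*(-⅒) = -11/17 + 8/5 = 81/85 ≈ 0.95294)
(p + S)² = (-824/13 + 81/85)² = (-68987/1105)² = 4759206169/1221025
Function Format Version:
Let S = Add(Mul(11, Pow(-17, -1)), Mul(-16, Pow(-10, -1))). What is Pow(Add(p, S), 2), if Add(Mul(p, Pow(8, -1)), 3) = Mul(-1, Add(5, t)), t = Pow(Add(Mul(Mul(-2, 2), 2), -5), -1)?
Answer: Rational(4759206169, 1221025) ≈ 3897.7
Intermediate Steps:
t = Rational(-1, 13) (t = Pow(Add(Mul(-4, 2), -5), -1) = Pow(Add(-8, -5), -1) = Pow(-13, -1) = Rational(-1, 13) ≈ -0.076923)
p = Rational(-824, 13) (p = Add(-24, Mul(8, Mul(-1, Add(5, Rational(-1, 13))))) = Add(-24, Mul(8, Mul(-1, Rational(64, 13)))) = Add(-24, Mul(8, Rational(-64, 13))) = Add(-24, Rational(-512, 13)) = Rational(-824, 13) ≈ -63.385)
S = Rational(81, 85) (S = Add(Mul(11, Rational(-1, 17)), Mul(-16, Rational(-1, 10))) = Add(Rational(-11, 17), Rational(8, 5)) = Rational(81, 85) ≈ 0.95294)
Pow(Add(p, S), 2) = Pow(Add(Rational(-824, 13), Rational(81, 85)), 2) = Pow(Rational(-68987, 1105), 2) = Rational(4759206169, 1221025)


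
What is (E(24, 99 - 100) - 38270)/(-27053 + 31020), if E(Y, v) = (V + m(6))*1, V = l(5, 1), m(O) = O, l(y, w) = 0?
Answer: -38264/3967 ≈ -9.6456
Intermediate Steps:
V = 0
E(Y, v) = 6 (E(Y, v) = (0 + 6)*1 = 6*1 = 6)
(E(24, 99 - 100) - 38270)/(-27053 + 31020) = (6 - 38270)/(-27053 + 31020) = -38264/3967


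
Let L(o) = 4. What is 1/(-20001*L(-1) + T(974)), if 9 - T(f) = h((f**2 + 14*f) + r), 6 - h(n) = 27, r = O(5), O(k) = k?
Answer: -1/79974 ≈ -1.2504e-5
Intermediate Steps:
r = 5
h(n) = -21 (h(n) = 6 - 1*27 = 6 - 27 = -21)
T(f) = 30 (T(f) = 9 - 1*(-21) = 9 + 21 = 30)
1/(-20001*L(-1) + T(974)) = 1/(-20001*4 + 30) = 1/(-80004 + 30) = 1/(-79974) = -1/79974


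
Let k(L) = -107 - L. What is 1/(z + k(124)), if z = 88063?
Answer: 1/87832 ≈ 1.1385e-5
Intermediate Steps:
1/(z + k(124)) = 1/(88063 + (-107 - 1*124)) = 1/(88063 + (-107 - 124)) = 1/(88063 - 231) = 1/87832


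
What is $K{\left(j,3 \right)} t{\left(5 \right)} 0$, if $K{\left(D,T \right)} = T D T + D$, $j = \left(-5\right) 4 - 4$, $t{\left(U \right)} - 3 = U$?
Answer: $0$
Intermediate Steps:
$t{\left(U \right)} = 3 + U$
$j = -24$ ($j = -20 - 4 = -24$)
$K{\left(D,T \right)} = D + D T^{2}$ ($K{\left(D,T \right)} = D T T + D = D T^{2} + D = D + D T^{2}$)
$K{\left(j,3 \right)} t{\left(5 \right)} 0 = - 24 \left(1 + 3^{2}\right) \left(3 + 5\right) 0 = - 24 \left(1 + 9\right) 8 \cdot 0 = \left(-24\right) 10 \cdot 8 \cdot 0 = \left(-240\right) 8 \cdot 0 = \left(-1920\right) 0 = 0$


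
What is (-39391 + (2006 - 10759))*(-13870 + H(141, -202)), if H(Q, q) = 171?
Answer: 659524656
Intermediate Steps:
(-39391 + (2006 - 10759))*(-13870 + H(141, -202)) = (-39391 + (2006 - 10759))*(-13870 + 171) = (-39391 - 8753)*(-13699) = -48144*(-13699) = 659524656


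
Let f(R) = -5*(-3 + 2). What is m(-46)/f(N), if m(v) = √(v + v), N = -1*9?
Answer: 2*I*√23/5 ≈ 1.9183*I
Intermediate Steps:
N = -9
f(R) = 5 (f(R) = -5*(-1) = 5)
m(v) = √2*√v (m(v) = √(2*v) = √2*√v)
m(-46)/f(N) = (√2*√(-46))/5 = (√2*(I*√46))*(⅕) = (2*I*√23)*(⅕) = 2*I*√23/5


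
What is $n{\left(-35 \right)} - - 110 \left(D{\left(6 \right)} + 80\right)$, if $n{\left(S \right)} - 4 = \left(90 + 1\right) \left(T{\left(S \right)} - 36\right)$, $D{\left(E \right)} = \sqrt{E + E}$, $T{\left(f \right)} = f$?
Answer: $2343 + 220 \sqrt{3} \approx 2724.1$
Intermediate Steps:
$D{\left(E \right)} = \sqrt{2} \sqrt{E}$ ($D{\left(E \right)} = \sqrt{2 E} = \sqrt{2} \sqrt{E}$)
$n{\left(S \right)} = -3272 + 91 S$ ($n{\left(S \right)} = 4 + \left(90 + 1\right) \left(S - 36\right) = 4 + 91 \left(-36 + S\right) = 4 + \left(-3276 + 91 S\right) = -3272 + 91 S$)
$n{\left(-35 \right)} - - 110 \left(D{\left(6 \right)} + 80\right) = \left(-3272 + 91 \left(-35\right)\right) - - 110 \left(\sqrt{2} \sqrt{6} + 80\right) = \left(-3272 - 3185\right) - - 110 \left(2 \sqrt{3} + 80\right) = -6457 - - 110 \left(80 + 2 \sqrt{3}\right) = -6457 - \left(-8800 - 220 \sqrt{3}\right) = -6457 + \left(8800 + 220 \sqrt{3}\right) = 2343 + 220 \sqrt{3}$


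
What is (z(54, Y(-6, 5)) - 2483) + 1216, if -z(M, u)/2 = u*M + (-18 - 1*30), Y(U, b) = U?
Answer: -523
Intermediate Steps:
z(M, u) = 96 - 2*M*u (z(M, u) = -2*(u*M + (-18 - 1*30)) = -2*(M*u + (-18 - 30)) = -2*(M*u - 48) = -2*(-48 + M*u) = 96 - 2*M*u)
(z(54, Y(-6, 5)) - 2483) + 1216 = ((96 - 2*54*(-6)) - 2483) + 1216 = ((96 + 648) - 2483) + 1216 = (744 - 2483) + 1216 = -1739 + 1216 = -523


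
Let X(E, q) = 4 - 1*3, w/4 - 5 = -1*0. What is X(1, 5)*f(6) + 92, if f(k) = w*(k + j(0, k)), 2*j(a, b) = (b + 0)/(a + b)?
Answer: 222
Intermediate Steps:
j(a, b) = b/(2*(a + b)) (j(a, b) = ((b + 0)/(a + b))/2 = (b/(a + b))/2 = b/(2*(a + b)))
w = 20 (w = 20 + 4*(-1*0) = 20 + 4*0 = 20 + 0 = 20)
X(E, q) = 1 (X(E, q) = 4 - 3 = 1)
f(k) = 10 + 20*k (f(k) = 20*(k + k/(2*(0 + k))) = 20*(k + k/(2*k)) = 20*(k + ½) = 20*(½ + k) = 10 + 20*k)
X(1, 5)*f(6) + 92 = 1*(10 + 20*6) + 92 = 1*(10 + 120) + 92 = 1*130 + 92 = 130 + 92 = 222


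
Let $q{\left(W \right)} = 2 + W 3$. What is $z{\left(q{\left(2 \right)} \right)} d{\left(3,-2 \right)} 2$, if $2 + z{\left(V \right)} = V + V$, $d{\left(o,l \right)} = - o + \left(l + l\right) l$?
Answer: $140$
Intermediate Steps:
$q{\left(W \right)} = 2 + 3 W$
$d{\left(o,l \right)} = - o + 2 l^{2}$ ($d{\left(o,l \right)} = - o + 2 l l = - o + 2 l^{2}$)
$z{\left(V \right)} = -2 + 2 V$ ($z{\left(V \right)} = -2 + \left(V + V\right) = -2 + 2 V$)
$z{\left(q{\left(2 \right)} \right)} d{\left(3,-2 \right)} 2 = \left(-2 + 2 \left(2 + 3 \cdot 2\right)\right) \left(\left(-1\right) 3 + 2 \left(-2\right)^{2}\right) 2 = \left(-2 + 2 \left(2 + 6\right)\right) \left(-3 + 2 \cdot 4\right) 2 = \left(-2 + 2 \cdot 8\right) \left(-3 + 8\right) 2 = \left(-2 + 16\right) 5 \cdot 2 = 14 \cdot 5 \cdot 2 = 70 \cdot 2 = 140$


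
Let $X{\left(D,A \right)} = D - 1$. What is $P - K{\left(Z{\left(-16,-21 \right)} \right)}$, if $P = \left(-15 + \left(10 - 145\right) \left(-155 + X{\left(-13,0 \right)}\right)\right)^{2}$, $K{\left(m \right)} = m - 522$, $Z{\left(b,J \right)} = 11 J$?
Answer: $519840753$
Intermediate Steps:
$X{\left(D,A \right)} = -1 + D$
$K{\left(m \right)} = -522 + m$
$P = 519840000$ ($P = \left(-15 + \left(10 - 145\right) \left(-155 - 14\right)\right)^{2} = \left(-15 - 135 \left(-155 - 14\right)\right)^{2} = \left(-15 - -22815\right)^{2} = \left(-15 + 22815\right)^{2} = 22800^{2} = 519840000$)
$P - K{\left(Z{\left(-16,-21 \right)} \right)} = 519840000 - \left(-522 + 11 \left(-21\right)\right) = 519840000 - \left(-522 - 231\right) = 519840000 - -753 = 519840000 + 753 = 519840753$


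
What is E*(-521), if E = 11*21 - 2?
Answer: -119309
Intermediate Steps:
E = 229 (E = 231 - 2 = 229)
E*(-521) = 229*(-521) = -119309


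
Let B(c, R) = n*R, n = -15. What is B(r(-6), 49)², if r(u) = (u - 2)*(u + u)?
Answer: 540225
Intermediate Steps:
r(u) = 2*u*(-2 + u) (r(u) = (-2 + u)*(2*u) = 2*u*(-2 + u))
B(c, R) = -15*R
B(r(-6), 49)² = (-15*49)² = (-735)² = 540225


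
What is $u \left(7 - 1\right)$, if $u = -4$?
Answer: $-24$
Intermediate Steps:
$u \left(7 - 1\right) = - 4 \left(7 - 1\right) = \left(-4\right) 6 = -24$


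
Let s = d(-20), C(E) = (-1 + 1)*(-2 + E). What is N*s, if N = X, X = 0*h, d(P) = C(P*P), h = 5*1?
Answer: 0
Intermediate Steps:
h = 5
C(E) = 0 (C(E) = 0*(-2 + E) = 0)
d(P) = 0
s = 0
X = 0 (X = 0*5 = 0)
N = 0
N*s = 0*0 = 0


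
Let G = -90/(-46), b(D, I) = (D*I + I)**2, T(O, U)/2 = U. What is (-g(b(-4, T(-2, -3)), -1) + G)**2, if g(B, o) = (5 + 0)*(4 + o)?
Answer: 90000/529 ≈ 170.13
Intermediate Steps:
T(O, U) = 2*U
b(D, I) = (I + D*I)**2
g(B, o) = 20 + 5*o (g(B, o) = 5*(4 + o) = 20 + 5*o)
G = 45/23 (G = -90*(-1/46) = 45/23 ≈ 1.9565)
(-g(b(-4, T(-2, -3)), -1) + G)**2 = (-(20 + 5*(-1)) + 45/23)**2 = (-(20 - 5) + 45/23)**2 = (-1*15 + 45/23)**2 = (-15 + 45/23)**2 = (-300/23)**2 = 90000/529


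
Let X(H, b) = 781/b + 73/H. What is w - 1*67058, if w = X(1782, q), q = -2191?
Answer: -261819938795/3904362 ≈ -67058.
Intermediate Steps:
X(H, b) = 73/H + 781/b
w = -1231799/3904362 (w = 73/1782 + 781/(-2191) = 73*(1/1782) + 781*(-1/2191) = 73/1782 - 781/2191 = -1231799/3904362 ≈ -0.31549)
w - 1*67058 = -1231799/3904362 - 1*67058 = -1231799/3904362 - 67058 = -261819938795/3904362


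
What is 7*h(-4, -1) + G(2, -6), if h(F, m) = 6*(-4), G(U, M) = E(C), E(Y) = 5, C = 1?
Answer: -163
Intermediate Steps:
G(U, M) = 5
h(F, m) = -24
7*h(-4, -1) + G(2, -6) = 7*(-24) + 5 = -168 + 5 = -163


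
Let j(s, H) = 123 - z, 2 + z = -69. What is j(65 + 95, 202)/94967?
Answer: 194/94967 ≈ 0.0020428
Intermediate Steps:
z = -71 (z = -2 - 69 = -71)
j(s, H) = 194 (j(s, H) = 123 - 1*(-71) = 123 + 71 = 194)
j(65 + 95, 202)/94967 = 194/94967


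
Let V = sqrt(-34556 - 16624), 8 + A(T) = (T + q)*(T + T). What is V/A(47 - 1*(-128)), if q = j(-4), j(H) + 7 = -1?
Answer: I*sqrt(12795)/29221 ≈ 0.003871*I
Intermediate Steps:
j(H) = -8 (j(H) = -7 - 1 = -8)
q = -8
A(T) = -8 + 2*T*(-8 + T) (A(T) = -8 + (T - 8)*(T + T) = -8 + (-8 + T)*(2*T) = -8 + 2*T*(-8 + T))
V = 2*I*sqrt(12795) (V = sqrt(-51180) = 2*I*sqrt(12795) ≈ 226.23*I)
V/A(47 - 1*(-128)) = (2*I*sqrt(12795))/(-8 - 16*(47 - 1*(-128)) + 2*(47 - 1*(-128))**2) = (2*I*sqrt(12795))/(-8 - 16*(47 + 128) + 2*(47 + 128)**2) = (2*I*sqrt(12795))/(-8 - 16*175 + 2*175**2) = (2*I*sqrt(12795))/(-8 - 2800 + 2*30625) = (2*I*sqrt(12795))/(-8 - 2800 + 61250) = (2*I*sqrt(12795))/58442 = (2*I*sqrt(12795))*(1/58442) = I*sqrt(12795)/29221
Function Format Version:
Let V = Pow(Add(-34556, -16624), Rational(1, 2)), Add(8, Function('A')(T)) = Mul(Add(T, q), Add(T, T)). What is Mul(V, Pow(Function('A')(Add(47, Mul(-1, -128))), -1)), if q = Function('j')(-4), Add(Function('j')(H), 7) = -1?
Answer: Mul(Rational(1, 29221), I, Pow(12795, Rational(1, 2))) ≈ Mul(0.0038710, I)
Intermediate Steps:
Function('j')(H) = -8 (Function('j')(H) = Add(-7, -1) = -8)
q = -8
Function('A')(T) = Add(-8, Mul(2, T, Add(-8, T))) (Function('A')(T) = Add(-8, Mul(Add(T, -8), Add(T, T))) = Add(-8, Mul(Add(-8, T), Mul(2, T))) = Add(-8, Mul(2, T, Add(-8, T))))
V = Mul(2, I, Pow(12795, Rational(1, 2))) (V = Pow(-51180, Rational(1, 2)) = Mul(2, I, Pow(12795, Rational(1, 2))) ≈ Mul(226.23, I))
Mul(V, Pow(Function('A')(Add(47, Mul(-1, -128))), -1)) = Mul(Mul(2, I, Pow(12795, Rational(1, 2))), Pow(Add(-8, Mul(-16, Add(47, Mul(-1, -128))), Mul(2, Pow(Add(47, Mul(-1, -128)), 2))), -1)) = Mul(Mul(2, I, Pow(12795, Rational(1, 2))), Pow(Add(-8, Mul(-16, Add(47, 128)), Mul(2, Pow(Add(47, 128), 2))), -1)) = Mul(Mul(2, I, Pow(12795, Rational(1, 2))), Pow(Add(-8, Mul(-16, 175), Mul(2, Pow(175, 2))), -1)) = Mul(Mul(2, I, Pow(12795, Rational(1, 2))), Pow(Add(-8, -2800, Mul(2, 30625)), -1)) = Mul(Mul(2, I, Pow(12795, Rational(1, 2))), Pow(Add(-8, -2800, 61250), -1)) = Mul(Mul(2, I, Pow(12795, Rational(1, 2))), Pow(58442, -1)) = Mul(Mul(2, I, Pow(12795, Rational(1, 2))), Rational(1, 58442)) = Mul(Rational(1, 29221), I, Pow(12795, Rational(1, 2)))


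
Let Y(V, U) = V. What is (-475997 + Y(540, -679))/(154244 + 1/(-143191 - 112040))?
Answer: -121351365567/39367850363 ≈ -3.0825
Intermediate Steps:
(-475997 + Y(540, -679))/(154244 + 1/(-143191 - 112040)) = (-475997 + 540)/(154244 + 1/(-143191 - 112040)) = -475457/(154244 + 1/(-255231)) = -475457/(154244 - 1/255231) = -475457/39367850363/255231 = -475457*255231/39367850363 = -121351365567/39367850363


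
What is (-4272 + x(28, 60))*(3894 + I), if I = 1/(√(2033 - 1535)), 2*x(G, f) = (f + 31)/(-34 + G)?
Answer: -33329395/2 - 51355*√498/5976 ≈ -1.6665e+7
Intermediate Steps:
x(G, f) = (31 + f)/(2*(-34 + G)) (x(G, f) = ((f + 31)/(-34 + G))/2 = ((31 + f)/(-34 + G))/2 = (31 + f)/(2*(-34 + G)))
I = √498/498 (I = 1/(√498) = √498/498 ≈ 0.044811)
(-4272 + x(28, 60))*(3894 + I) = (-4272 + (31 + 60)/(2*(-34 + 28)))*(3894 + √498/498) = (-4272 + (½)*91/(-6))*(3894 + √498/498) = (-4272 + (½)*(-⅙)*91)*(3894 + √498/498) = (-4272 - 91/12)*(3894 + √498/498) = -51355*(3894 + √498/498)/12 = -33329395/2 - 51355*√498/5976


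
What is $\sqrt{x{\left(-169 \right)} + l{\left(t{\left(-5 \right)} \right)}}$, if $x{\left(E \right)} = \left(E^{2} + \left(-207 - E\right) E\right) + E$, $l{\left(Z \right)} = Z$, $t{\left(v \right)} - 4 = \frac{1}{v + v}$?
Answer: $\frac{\sqrt{3481790}}{10} \approx 186.6$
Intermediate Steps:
$t{\left(v \right)} = 4 + \frac{1}{2 v}$ ($t{\left(v \right)} = 4 + \frac{1}{v + v} = 4 + \frac{1}{2 v}$)
$x{\left(E \right)} = E + E^{2} + E \left(-207 - E\right)$ ($x{\left(E \right)} = \left(E^{2} + E \left(-207 - E\right)\right) + E = E + E^{2} + E \left(-207 - E\right)$)
$\sqrt{x{\left(-169 \right)} + l{\left(t{\left(-5 \right)} \right)}} = \sqrt{\left(-206\right) \left(-169\right) + \left(4 + \frac{1}{2 \left(-5\right)}\right)} = \sqrt{34814 + \left(4 + \frac{1}{2} \left(- \frac{1}{5}\right)\right)} = \sqrt{34814 + \left(4 - \frac{1}{10}\right)} = \sqrt{34814 + \frac{39}{10}} = \sqrt{\frac{348179}{10}} = \frac{\sqrt{3481790}}{10}$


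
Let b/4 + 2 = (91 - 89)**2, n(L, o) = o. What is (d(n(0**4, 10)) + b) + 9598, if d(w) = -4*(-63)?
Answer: 9858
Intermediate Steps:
d(w) = 252
b = 8 (b = -8 + 4*(91 - 89)**2 = -8 + 4*2**2 = -8 + 4*4 = -8 + 16 = 8)
(d(n(0**4, 10)) + b) + 9598 = (252 + 8) + 9598 = 260 + 9598 = 9858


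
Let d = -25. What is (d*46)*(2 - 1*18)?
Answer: 18400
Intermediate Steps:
(d*46)*(2 - 1*18) = (-25*46)*(2 - 1*18) = -1150*(2 - 18) = -1150*(-16) = 18400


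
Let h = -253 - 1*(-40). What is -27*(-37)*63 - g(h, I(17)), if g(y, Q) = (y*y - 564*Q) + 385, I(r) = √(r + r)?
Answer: 17183 + 564*√34 ≈ 20472.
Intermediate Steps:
I(r) = √2*√r (I(r) = √(2*r) = √2*√r)
h = -213 (h = -253 + 40 = -213)
g(y, Q) = 385 + y² - 564*Q (g(y, Q) = (y² - 564*Q) + 385 = 385 + y² - 564*Q)
-27*(-37)*63 - g(h, I(17)) = -27*(-37)*63 - (385 + (-213)² - 564*√2*√17) = 999*63 - (385 + 45369 - 564*√34) = 62937 - (45754 - 564*√34) = 62937 + (-45754 + 564*√34) = 17183 + 564*√34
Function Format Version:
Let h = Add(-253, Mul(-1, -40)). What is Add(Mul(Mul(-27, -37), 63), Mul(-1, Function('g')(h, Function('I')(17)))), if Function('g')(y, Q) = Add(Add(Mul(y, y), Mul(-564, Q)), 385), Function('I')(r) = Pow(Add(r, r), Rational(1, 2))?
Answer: Add(17183, Mul(564, Pow(34, Rational(1, 2)))) ≈ 20472.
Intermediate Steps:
Function('I')(r) = Mul(Pow(2, Rational(1, 2)), Pow(r, Rational(1, 2))) (Function('I')(r) = Pow(Mul(2, r), Rational(1, 2)) = Mul(Pow(2, Rational(1, 2)), Pow(r, Rational(1, 2))))
h = -213 (h = Add(-253, 40) = -213)
Function('g')(y, Q) = Add(385, Pow(y, 2), Mul(-564, Q)) (Function('g')(y, Q) = Add(Add(Pow(y, 2), Mul(-564, Q)), 385) = Add(385, Pow(y, 2), Mul(-564, Q)))
Add(Mul(Mul(-27, -37), 63), Mul(-1, Function('g')(h, Function('I')(17)))) = Add(Mul(Mul(-27, -37), 63), Mul(-1, Add(385, Pow(-213, 2), Mul(-564, Mul(Pow(2, Rational(1, 2)), Pow(17, Rational(1, 2))))))) = Add(Mul(999, 63), Mul(-1, Add(385, 45369, Mul(-564, Pow(34, Rational(1, 2)))))) = Add(62937, Mul(-1, Add(45754, Mul(-564, Pow(34, Rational(1, 2)))))) = Add(62937, Add(-45754, Mul(564, Pow(34, Rational(1, 2))))) = Add(17183, Mul(564, Pow(34, Rational(1, 2))))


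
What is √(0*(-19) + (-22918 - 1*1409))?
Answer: 3*I*√2703 ≈ 155.97*I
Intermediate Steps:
√(0*(-19) + (-22918 - 1*1409)) = √(0 + (-22918 - 1409)) = √(0 - 24327) = √(-24327) = 3*I*√2703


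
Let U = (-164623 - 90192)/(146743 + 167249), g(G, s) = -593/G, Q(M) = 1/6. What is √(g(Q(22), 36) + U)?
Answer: I*√198904026478/7476 ≈ 59.656*I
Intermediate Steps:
Q(M) = ⅙
U = -254815/313992 ≈ -0.81153
√(g(Q(22), 36) + U) = √(-593/⅙ - 254815/313992) = √(-593*6 - 254815/313992) = √(-3558 - 254815/313992) = √(-1117438351/313992) = I*√198904026478/7476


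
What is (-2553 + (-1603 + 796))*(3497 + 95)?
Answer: -12069120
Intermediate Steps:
(-2553 + (-1603 + 796))*(3497 + 95) = (-2553 - 807)*3592 = -3360*3592 = -12069120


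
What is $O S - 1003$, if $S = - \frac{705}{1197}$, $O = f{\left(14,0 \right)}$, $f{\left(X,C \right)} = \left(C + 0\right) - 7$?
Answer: $- \frac{56936}{57} \approx -998.88$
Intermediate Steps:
$f{\left(X,C \right)} = -7 + C$ ($f{\left(X,C \right)} = C - 7 = -7 + C$)
$O = -7$ ($O = -7 + 0 = -7$)
$S = - \frac{235}{399}$ ($S = \left(-705\right) \frac{1}{1197} = - \frac{235}{399} \approx -0.58897$)
$O S - 1003 = \left(-7\right) \left(- \frac{235}{399}\right) - 1003 = \frac{235}{57} - 1003 = - \frac{56936}{57}$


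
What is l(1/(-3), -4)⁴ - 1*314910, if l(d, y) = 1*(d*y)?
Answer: -25507454/81 ≈ -3.1491e+5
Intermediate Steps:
l(d, y) = d*y
l(1/(-3), -4)⁴ - 1*314910 = (-4/(-3))⁴ - 1*314910 = (-⅓*(-4))⁴ - 314910 = (4/3)⁴ - 314910 = 256/81 - 314910 = -25507454/81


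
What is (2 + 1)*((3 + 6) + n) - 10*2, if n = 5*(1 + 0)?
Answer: 22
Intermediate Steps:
n = 5 (n = 5*1 = 5)
(2 + 1)*((3 + 6) + n) - 10*2 = (2 + 1)*((3 + 6) + 5) - 10*2 = 3*(9 + 5) - 20 = 3*14 - 20 = 42 - 20 = 22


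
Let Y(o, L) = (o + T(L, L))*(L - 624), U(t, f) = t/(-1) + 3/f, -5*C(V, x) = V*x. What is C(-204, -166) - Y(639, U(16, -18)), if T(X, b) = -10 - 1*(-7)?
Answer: 2001866/5 ≈ 4.0037e+5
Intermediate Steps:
T(X, b) = -3 (T(X, b) = -10 + 7 = -3)
C(V, x) = -V*x/5
U(t, f) = -t + 3/f (U(t, f) = t*(-1) + 3/f = -t + 3/f)
Y(o, L) = (-624 + L)*(-3 + o) (Y(o, L) = (o - 3)*(L - 624) = (-3 + o)*(-624 + L) = (-624 + L)*(-3 + o))
C(-204, -166) - Y(639, U(16, -18)) = -⅕*(-204)*(-166) - (1872 - 624*639 - 3*(-1*16 + 3/(-18)) + (-1*16 + 3/(-18))*639) = -33864/5 - (1872 - 398736 - 3*(-16 + 3*(-1/18)) + (-16 + 3*(-1/18))*639) = -33864/5 - (1872 - 398736 - 3*(-16 - ⅙) + (-16 - ⅙)*639) = -33864/5 - (1872 - 398736 - 3*(-97/6) - 97/6*639) = -33864/5 - (1872 - 398736 + 97/2 - 20661/2) = -33864/5 - 1*(-407146) = -33864/5 + 407146 = 2001866/5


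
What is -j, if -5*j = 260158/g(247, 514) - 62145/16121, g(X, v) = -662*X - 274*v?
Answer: -11553918934/12266065875 ≈ -0.94194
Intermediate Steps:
j = 11553918934/12266065875 (j = -(260158/(-662*247 - 274*514) - 62145/16121)/5 = -(260158/(-163514 - 140836) - 62145*1/16121)/5 = -(260158/(-304350) - 62145/16121)/5 = -(260158*(-1/304350) - 62145/16121)/5 = -(-130079/152175 - 62145/16121)/5 = -⅕*(-11553918934/2453213175) = 11553918934/12266065875 ≈ 0.94194)
-j = -1*11553918934/12266065875 = -11553918934/12266065875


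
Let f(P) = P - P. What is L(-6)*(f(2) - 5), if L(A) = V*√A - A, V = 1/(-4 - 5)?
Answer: -30 + 5*I*√6/9 ≈ -30.0 + 1.3608*I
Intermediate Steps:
f(P) = 0
V = -⅑ (V = 1/(-9) = -⅑ ≈ -0.11111)
L(A) = -A - √A/9 (L(A) = -√A/9 - A = -A - √A/9)
L(-6)*(f(2) - 5) = (-1*(-6) - I*√6/9)*(0 - 5) = (6 - I*√6/9)*(-5) = -30 + 5*I*√6/9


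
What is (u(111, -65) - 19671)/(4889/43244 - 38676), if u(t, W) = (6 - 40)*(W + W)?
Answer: 659514244/1672500055 ≈ 0.39433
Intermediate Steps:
u(t, W) = -68*W
(u(111, -65) - 19671)/(4889/43244 - 38676) = (-68*(-65) - 19671)/(4889/43244 - 38676) = (4420 - 19671)/(4889*(1/43244) - 38676) = -15251/(4889/43244 - 38676) = -15251/(-1672500055/43244) = -15251*(-43244/1672500055) = 659514244/1672500055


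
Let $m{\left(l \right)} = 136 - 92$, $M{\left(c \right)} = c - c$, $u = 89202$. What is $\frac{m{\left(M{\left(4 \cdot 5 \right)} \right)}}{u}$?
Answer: $\frac{22}{44601} \approx 0.00049326$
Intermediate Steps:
$M{\left(c \right)} = 0$
$m{\left(l \right)} = 44$ ($m{\left(l \right)} = 136 - 92 = 44$)
$\frac{m{\left(M{\left(4 \cdot 5 \right)} \right)}}{u} = \frac{44}{89202} = 44 \cdot \frac{1}{89202} = \frac{22}{44601}$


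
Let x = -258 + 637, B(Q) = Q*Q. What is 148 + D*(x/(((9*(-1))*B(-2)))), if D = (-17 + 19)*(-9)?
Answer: 675/2 ≈ 337.50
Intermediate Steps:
B(Q) = Q**2
x = 379
D = -18 (D = 2*(-9) = -18)
148 + D*(x/(((9*(-1))*B(-2)))) = 148 - 6822/((9*(-1))*(-2)**2) = 148 - 6822/((-9*4)) = 148 - 6822/(-36) = 148 - 6822*(-1)/36 = 148 - 18*(-379/36) = 148 + 379/2 = 675/2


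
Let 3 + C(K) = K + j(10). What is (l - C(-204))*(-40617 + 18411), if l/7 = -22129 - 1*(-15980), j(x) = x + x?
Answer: 951660336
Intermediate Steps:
j(x) = 2*x
C(K) = 17 + K (C(K) = -3 + (K + 2*10) = -3 + (K + 20) = -3 + (20 + K) = 17 + K)
l = -43043 (l = 7*(-22129 - 1*(-15980)) = 7*(-22129 + 15980) = 7*(-6149) = -43043)
(l - C(-204))*(-40617 + 18411) = (-43043 - (17 - 204))*(-40617 + 18411) = (-43043 - 1*(-187))*(-22206) = (-43043 + 187)*(-22206) = -42856*(-22206) = 951660336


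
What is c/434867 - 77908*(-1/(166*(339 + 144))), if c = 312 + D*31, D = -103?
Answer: 16824312709/17433383163 ≈ 0.96506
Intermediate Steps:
c = -2881 (c = 312 - 103*31 = 312 - 3193 = -2881)
c/434867 - 77908*(-1/(166*(339 + 144))) = -2881/434867 - 77908*(-1/(166*(339 + 144))) = -2881*1/434867 - 77908/((-166*483)) = -2881/434867 - 77908/(-80178) = -2881/434867 - 77908*(-1/80178) = -2881/434867 + 38954/40089 = 16824312709/17433383163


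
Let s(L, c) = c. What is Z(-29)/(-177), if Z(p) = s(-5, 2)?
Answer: -2/177 ≈ -0.011299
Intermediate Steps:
Z(p) = 2
Z(-29)/(-177) = 2/(-177) = 2*(-1/177) = -2/177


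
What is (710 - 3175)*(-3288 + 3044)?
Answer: 601460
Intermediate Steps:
(710 - 3175)*(-3288 + 3044) = -2465*(-244) = 601460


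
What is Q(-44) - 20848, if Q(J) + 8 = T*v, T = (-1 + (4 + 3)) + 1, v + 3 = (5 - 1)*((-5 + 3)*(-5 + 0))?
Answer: -20597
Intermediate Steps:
v = 37 (v = -3 + (5 - 1)*((-5 + 3)*(-5 + 0)) = -3 + 4*(-2*(-5)) = -3 + 4*10 = -3 + 40 = 37)
T = 7 (T = (-1 + 7) + 1 = 6 + 1 = 7)
Q(J) = 251 (Q(J) = -8 + 7*37 = -8 + 259 = 251)
Q(-44) - 20848 = 251 - 20848 = -20597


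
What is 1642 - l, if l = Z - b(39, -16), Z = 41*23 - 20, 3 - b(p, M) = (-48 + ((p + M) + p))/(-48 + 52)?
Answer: 1437/2 ≈ 718.50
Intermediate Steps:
b(p, M) = 15 - p/2 - M/4 (b(p, M) = 3 - (-48 + ((p + M) + p))/(-48 + 52) = 3 - (-48 + ((M + p) + p))/4 = 3 - (-48 + (M + 2*p))/4 = 3 - (-48 + M + 2*p)/4 = 3 - (-12 + p/2 + M/4) = 3 + (12 - p/2 - M/4) = 15 - p/2 - M/4)
Z = 923 (Z = 943 - 20 = 923)
l = 1847/2 (l = 923 - (15 - 1/2*39 - 1/4*(-16)) = 923 - (15 - 39/2 + 4) = 923 - 1*(-1/2) = 923 + 1/2 = 1847/2 ≈ 923.50)
1642 - l = 1642 - 1*1847/2 = 1642 - 1847/2 = 1437/2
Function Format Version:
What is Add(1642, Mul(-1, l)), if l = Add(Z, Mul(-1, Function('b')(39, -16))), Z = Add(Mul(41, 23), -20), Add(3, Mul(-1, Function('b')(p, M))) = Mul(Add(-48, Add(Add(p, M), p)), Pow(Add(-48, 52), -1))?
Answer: Rational(1437, 2) ≈ 718.50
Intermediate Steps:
Function('b')(p, M) = Add(15, Mul(Rational(-1, 2), p), Mul(Rational(-1, 4), M)) (Function('b')(p, M) = Add(3, Mul(-1, Mul(Add(-48, Add(Add(p, M), p)), Pow(Add(-48, 52), -1)))) = Add(3, Mul(-1, Mul(Add(-48, Add(Add(M, p), p)), Pow(4, -1)))) = Add(3, Mul(-1, Mul(Add(-48, Add(M, Mul(2, p))), Rational(1, 4)))) = Add(3, Mul(-1, Mul(Add(-48, M, Mul(2, p)), Rational(1, 4)))) = Add(3, Mul(-1, Add(-12, Mul(Rational(1, 2), p), Mul(Rational(1, 4), M)))) = Add(3, Add(12, Mul(Rational(-1, 2), p), Mul(Rational(-1, 4), M))) = Add(15, Mul(Rational(-1, 2), p), Mul(Rational(-1, 4), M)))
Z = 923 (Z = Add(943, -20) = 923)
l = Rational(1847, 2) (l = Add(923, Mul(-1, Add(15, Mul(Rational(-1, 2), 39), Mul(Rational(-1, 4), -16)))) = Add(923, Mul(-1, Add(15, Rational(-39, 2), 4))) = Add(923, Mul(-1, Rational(-1, 2))) = Add(923, Rational(1, 2)) = Rational(1847, 2) ≈ 923.50)
Add(1642, Mul(-1, l)) = Add(1642, Mul(-1, Rational(1847, 2))) = Add(1642, Rational(-1847, 2)) = Rational(1437, 2)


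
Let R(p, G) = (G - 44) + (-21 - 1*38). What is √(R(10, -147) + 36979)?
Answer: 3*√4081 ≈ 191.65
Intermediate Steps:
R(p, G) = -103 + G (R(p, G) = (-44 + G) + (-21 - 38) = (-44 + G) - 59 = -103 + G)
√(R(10, -147) + 36979) = √((-103 - 147) + 36979) = √(-250 + 36979) = √36729 = 3*√4081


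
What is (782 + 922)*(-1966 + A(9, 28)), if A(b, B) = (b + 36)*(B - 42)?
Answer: -4423584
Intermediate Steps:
A(b, B) = (-42 + B)*(36 + b) (A(b, B) = (36 + b)*(-42 + B) = (-42 + B)*(36 + b))
(782 + 922)*(-1966 + A(9, 28)) = (782 + 922)*(-1966 + (-1512 - 42*9 + 36*28 + 28*9)) = 1704*(-1966 + (-1512 - 378 + 1008 + 252)) = 1704*(-1966 - 630) = 1704*(-2596) = -4423584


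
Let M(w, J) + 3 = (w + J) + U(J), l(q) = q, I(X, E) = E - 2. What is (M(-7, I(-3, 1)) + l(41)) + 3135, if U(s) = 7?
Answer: 3172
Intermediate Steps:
I(X, E) = -2 + E
M(w, J) = 4 + J + w (M(w, J) = -3 + ((w + J) + 7) = -3 + ((J + w) + 7) = -3 + (7 + J + w) = 4 + J + w)
(M(-7, I(-3, 1)) + l(41)) + 3135 = ((4 + (-2 + 1) - 7) + 41) + 3135 = ((4 - 1 - 7) + 41) + 3135 = (-4 + 41) + 3135 = 37 + 3135 = 3172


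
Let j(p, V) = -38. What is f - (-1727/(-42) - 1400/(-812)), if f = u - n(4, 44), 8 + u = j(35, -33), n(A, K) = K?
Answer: -161803/1218 ≈ -132.84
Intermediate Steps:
u = -46 (u = -8 - 38 = -46)
f = -90 (f = -46 - 1*44 = -46 - 44 = -90)
f - (-1727/(-42) - 1400/(-812)) = -90 - (-1727/(-42) - 1400/(-812)) = -90 - (-1727*(-1/42) - 1400*(-1/812)) = -90 - (1727/42 + 50/29) = -90 - 1*52183/1218 = -90 - 52183/1218 = -161803/1218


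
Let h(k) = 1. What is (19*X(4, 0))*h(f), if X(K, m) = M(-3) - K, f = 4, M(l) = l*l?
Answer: 95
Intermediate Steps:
M(l) = l**2
X(K, m) = 9 - K (X(K, m) = (-3)**2 - K = 9 - K)
(19*X(4, 0))*h(f) = (19*(9 - 1*4))*1 = (19*(9 - 4))*1 = (19*5)*1 = 95*1 = 95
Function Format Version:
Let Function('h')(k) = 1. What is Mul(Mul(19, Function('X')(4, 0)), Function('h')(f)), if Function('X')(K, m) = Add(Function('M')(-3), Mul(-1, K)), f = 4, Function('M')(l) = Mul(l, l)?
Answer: 95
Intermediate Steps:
Function('M')(l) = Pow(l, 2)
Function('X')(K, m) = Add(9, Mul(-1, K)) (Function('X')(K, m) = Add(Pow(-3, 2), Mul(-1, K)) = Add(9, Mul(-1, K)))
Mul(Mul(19, Function('X')(4, 0)), Function('h')(f)) = Mul(Mul(19, Add(9, Mul(-1, 4))), 1) = Mul(Mul(19, Add(9, -4)), 1) = Mul(Mul(19, 5), 1) = Mul(95, 1) = 95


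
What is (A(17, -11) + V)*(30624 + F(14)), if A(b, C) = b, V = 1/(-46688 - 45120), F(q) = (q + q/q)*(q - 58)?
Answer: 11691465885/22952 ≈ 5.0939e+5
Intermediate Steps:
F(q) = (1 + q)*(-58 + q) (F(q) = (q + 1)*(-58 + q) = (1 + q)*(-58 + q))
V = -1/91808 (V = 1/(-91808) = -1/91808 ≈ -1.0892e-5)
(A(17, -11) + V)*(30624 + F(14)) = (17 - 1/91808)*(30624 + (-58 + 14**2 - 57*14)) = 1560735*(30624 + (-58 + 196 - 798))/91808 = 1560735*(30624 - 660)/91808 = (1560735/91808)*29964 = 11691465885/22952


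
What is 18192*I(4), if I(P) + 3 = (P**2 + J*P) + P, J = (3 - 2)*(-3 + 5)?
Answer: 454800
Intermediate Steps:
J = 2 (J = 1*2 = 2)
I(P) = -3 + P**2 + 3*P (I(P) = -3 + ((P**2 + 2*P) + P) = -3 + (P**2 + 3*P) = -3 + P**2 + 3*P)
18192*I(4) = 18192*(-3 + 4**2 + 3*4) = 18192*(-3 + 16 + 12) = 18192*25 = 454800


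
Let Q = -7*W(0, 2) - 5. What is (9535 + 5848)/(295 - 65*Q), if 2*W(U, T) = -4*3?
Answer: -15383/2110 ≈ -7.2905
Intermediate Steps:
W(U, T) = -6 (W(U, T) = (-4*3)/2 = (1/2)*(-12) = -6)
Q = 37 (Q = -7*(-6) - 5 = 42 - 5 = 37)
(9535 + 5848)/(295 - 65*Q) = (9535 + 5848)/(295 - 65*37) = 15383/(295 - 2405) = 15383/(-2110) = 15383*(-1/2110) = -15383/2110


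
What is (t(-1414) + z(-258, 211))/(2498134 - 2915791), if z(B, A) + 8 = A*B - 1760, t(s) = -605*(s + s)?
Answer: -551578/139219 ≈ -3.9619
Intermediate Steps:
t(s) = -1210*s
z(B, A) = -1768 + A*B (z(B, A) = -8 + (A*B - 1760) = -8 + (-1760 + A*B) = -1768 + A*B)
(t(-1414) + z(-258, 211))/(2498134 - 2915791) = (-1210*(-1414) + (-1768 + 211*(-258)))/(2498134 - 2915791) = (1710940 + (-1768 - 54438))/(-417657) = (1710940 - 56206)*(-1/417657) = 1654734*(-1/417657) = -551578/139219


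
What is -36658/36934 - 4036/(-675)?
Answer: 62160737/12465225 ≈ 4.9867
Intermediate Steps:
-36658/36934 - 4036/(-675) = -36658*1/36934 - 4036*(-1/675) = -18329/18467 + 4036/675 = 62160737/12465225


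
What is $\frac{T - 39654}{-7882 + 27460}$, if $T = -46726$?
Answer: $- \frac{43190}{9789} \approx -4.4121$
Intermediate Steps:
$\frac{T - 39654}{-7882 + 27460} = \frac{-46726 - 39654}{-7882 + 27460} = - \frac{86380}{19578} = \left(-86380\right) \frac{1}{19578} = - \frac{43190}{9789}$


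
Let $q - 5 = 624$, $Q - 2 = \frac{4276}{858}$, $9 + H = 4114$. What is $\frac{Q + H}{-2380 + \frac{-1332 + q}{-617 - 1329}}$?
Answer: $- \frac{3432823786}{1986603333} \approx -1.728$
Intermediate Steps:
$H = 4105$ ($H = -9 + 4114 = 4105$)
$Q = \frac{2996}{429}$ ($Q = 2 + \frac{4276}{858} = 2 + 4276 \cdot \frac{1}{858} = 2 + \frac{2138}{429} = \frac{2996}{429} \approx 6.9837$)
$q = 629$ ($q = 5 + 624 = 629$)
$\frac{Q + H}{-2380 + \frac{-1332 + q}{-617 - 1329}} = \frac{\frac{2996}{429} + 4105}{-2380 + \frac{-1332 + 629}{-617 - 1329}} = \frac{1764041}{429 \left(-2380 - \frac{703}{-1946}\right)} = \frac{1764041}{429 \left(-2380 - - \frac{703}{1946}\right)} = \frac{1764041}{429 \left(-2380 + \frac{703}{1946}\right)} = \frac{1764041}{429 \left(- \frac{4630777}{1946}\right)} = \frac{1764041}{429} \left(- \frac{1946}{4630777}\right) = - \frac{3432823786}{1986603333}$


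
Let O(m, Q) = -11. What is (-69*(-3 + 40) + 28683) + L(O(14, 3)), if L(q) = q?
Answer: 26119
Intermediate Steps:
(-69*(-3 + 40) + 28683) + L(O(14, 3)) = (-69*(-3 + 40) + 28683) - 11 = (-69*37 + 28683) - 11 = (-2553 + 28683) - 11 = 26130 - 11 = 26119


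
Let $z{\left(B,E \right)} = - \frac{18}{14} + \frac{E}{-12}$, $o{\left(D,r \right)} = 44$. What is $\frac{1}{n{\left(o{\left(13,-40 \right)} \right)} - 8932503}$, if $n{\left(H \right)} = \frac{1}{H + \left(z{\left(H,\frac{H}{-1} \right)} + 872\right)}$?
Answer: $- \frac{19286}{172272252837} \approx -1.1195 \cdot 10^{-7}$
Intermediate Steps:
$z{\left(B,E \right)} = - \frac{9}{7} - \frac{E}{12}$ ($z{\left(B,E \right)} = \left(-18\right) \frac{1}{14} + E \left(- \frac{1}{12}\right) = - \frac{9}{7} - \frac{E}{12}$)
$n{\left(H \right)} = \frac{1}{\frac{6095}{7} + \frac{13 H}{12}}$ ($n{\left(H \right)} = \frac{1}{H + \left(\left(- \frac{9}{7} - \frac{H \frac{1}{-1}}{12}\right) + 872\right)} = \frac{1}{H + \left(\left(- \frac{9}{7} - \frac{H \left(-1\right)}{12}\right) + 872\right)} = \frac{1}{H + \left(\left(- \frac{9}{7} - \frac{\left(-1\right) H}{12}\right) + 872\right)} = \frac{1}{H + \left(\left(- \frac{9}{7} + \frac{H}{12}\right) + 872\right)} = \frac{1}{H + \left(\frac{6095}{7} + \frac{H}{12}\right)} = \frac{1}{\frac{6095}{7} + \frac{13 H}{12}}$)
$\frac{1}{n{\left(o{\left(13,-40 \right)} \right)} - 8932503} = \frac{1}{\frac{84}{73140 + 91 \cdot 44} - 8932503} = \frac{1}{\frac{84}{73140 + 4004} - 8932503} = \frac{1}{\frac{84}{77144} - 8932503} = \frac{1}{84 \cdot \frac{1}{77144} - 8932503} = \frac{1}{\frac{21}{19286} - 8932503} = \frac{1}{- \frac{172272252837}{19286}} = - \frac{19286}{172272252837}$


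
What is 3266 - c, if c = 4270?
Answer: -1004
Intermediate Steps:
3266 - c = 3266 - 1*4270 = 3266 - 4270 = -1004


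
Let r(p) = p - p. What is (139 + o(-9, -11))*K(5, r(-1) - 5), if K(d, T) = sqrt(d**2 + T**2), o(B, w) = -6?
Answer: 665*sqrt(2) ≈ 940.45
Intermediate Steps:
r(p) = 0
K(d, T) = sqrt(T**2 + d**2)
(139 + o(-9, -11))*K(5, r(-1) - 5) = (139 - 6)*sqrt((0 - 5)**2 + 5**2) = 133*sqrt((-5)**2 + 25) = 133*sqrt(25 + 25) = 133*sqrt(50) = 133*(5*sqrt(2)) = 665*sqrt(2)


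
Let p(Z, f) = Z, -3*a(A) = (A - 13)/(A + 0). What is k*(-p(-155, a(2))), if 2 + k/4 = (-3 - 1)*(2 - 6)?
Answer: 8680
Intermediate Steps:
a(A) = -(-13 + A)/(3*A) (a(A) = -(A - 13)/(3*(A + 0)) = -(-13 + A)/(3*A))
k = 56 (k = -8 + 4*((-3 - 1)*(2 - 6)) = -8 + 4*(-4*(-4)) = -8 + 4*16 = -8 + 64 = 56)
k*(-p(-155, a(2))) = 56*(-1*(-155)) = 56*155 = 8680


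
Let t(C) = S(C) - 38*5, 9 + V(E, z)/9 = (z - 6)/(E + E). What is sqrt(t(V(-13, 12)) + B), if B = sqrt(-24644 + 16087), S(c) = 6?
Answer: sqrt(-184 + I*sqrt(8557)) ≈ 3.3124 + 13.963*I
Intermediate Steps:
B = I*sqrt(8557) (B = sqrt(-8557) = I*sqrt(8557) ≈ 92.504*I)
V(E, z) = -81 + 9*(-6 + z)/(2*E) (V(E, z) = -81 + 9*((z - 6)/(E + E)) = -81 + 9*((-6 + z)/((2*E))) = -81 + 9*((-6 + z)*(1/(2*E))) = -81 + 9*((-6 + z)/(2*E)) = -81 + 9*(-6 + z)/(2*E))
t(C) = -184 (t(C) = 6 - 38*5 = 6 - 1*190 = 6 - 190 = -184)
sqrt(t(V(-13, 12)) + B) = sqrt(-184 + I*sqrt(8557))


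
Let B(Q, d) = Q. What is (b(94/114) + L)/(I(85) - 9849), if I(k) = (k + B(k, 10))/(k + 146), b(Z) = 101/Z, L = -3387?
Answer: 35442792/106922603 ≈ 0.33148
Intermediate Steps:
I(k) = 2*k/(146 + k) (I(k) = (k + k)/(k + 146) = (2*k)/(146 + k) = 2*k/(146 + k))
(b(94/114) + L)/(I(85) - 9849) = (101/((94/114)) - 3387)/(2*85/(146 + 85) - 9849) = (101/((94*(1/114))) - 3387)/(2*85/231 - 9849) = (101/(47/57) - 3387)/(2*85*(1/231) - 9849) = (101*(57/47) - 3387)/(170/231 - 9849) = (5757/47 - 3387)/(-2274949/231) = -153432/47*(-231/2274949) = 35442792/106922603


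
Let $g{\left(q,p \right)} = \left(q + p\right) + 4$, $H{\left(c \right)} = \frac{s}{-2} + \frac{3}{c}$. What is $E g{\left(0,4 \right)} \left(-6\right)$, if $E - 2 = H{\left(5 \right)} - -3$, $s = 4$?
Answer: $- \frac{864}{5} \approx -172.8$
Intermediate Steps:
$H{\left(c \right)} = -2 + \frac{3}{c}$ ($H{\left(c \right)} = \frac{4}{-2} + \frac{3}{c} = 4 \left(- \frac{1}{2}\right) + \frac{3}{c} = -2 + \frac{3}{c}$)
$g{\left(q,p \right)} = 4 + p + q$ ($g{\left(q,p \right)} = \left(p + q\right) + 4 = 4 + p + q$)
$E = \frac{18}{5}$ ($E = 2 - \left(-1 - \frac{3}{5}\right) = 2 + \left(\left(-2 + 3 \cdot \frac{1}{5}\right) + 3\right) = 2 + \left(\left(-2 + \frac{3}{5}\right) + 3\right) = 2 + \left(- \frac{7}{5} + 3\right) = 2 + \frac{8}{5} = \frac{18}{5} \approx 3.6$)
$E g{\left(0,4 \right)} \left(-6\right) = \frac{18 \left(4 + 4 + 0\right)}{5} \left(-6\right) = \frac{18}{5} \cdot 8 \left(-6\right) = \frac{144}{5} \left(-6\right) = - \frac{864}{5}$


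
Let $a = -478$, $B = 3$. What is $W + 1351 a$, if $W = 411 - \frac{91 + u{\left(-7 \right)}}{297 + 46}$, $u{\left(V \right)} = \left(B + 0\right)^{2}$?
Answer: $- \frac{221360981}{343} \approx -6.4537 \cdot 10^{5}$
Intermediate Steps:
$u{\left(V \right)} = 9$ ($u{\left(V \right)} = \left(3 + 0\right)^{2} = 3^{2} = 9$)
$W = \frac{140873}{343}$ ($W = 411 - \frac{91 + 9}{297 + 46} = 411 - \frac{100}{343} = \frac{140873}{343} \approx 410.71$)
$W + 1351 a = \frac{140873}{343} + 1351 \left(-478\right) = \frac{140873}{343} - 645778 = - \frac{221360981}{343}$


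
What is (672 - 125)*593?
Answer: 324371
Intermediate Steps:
(672 - 125)*593 = 547*593 = 324371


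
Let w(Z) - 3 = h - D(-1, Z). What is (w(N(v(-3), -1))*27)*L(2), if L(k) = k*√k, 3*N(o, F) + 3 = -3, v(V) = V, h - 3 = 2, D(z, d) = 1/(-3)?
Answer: 450*√2 ≈ 636.40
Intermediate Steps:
D(z, d) = -⅓
h = 5 (h = 3 + 2 = 5)
N(o, F) = -2 (N(o, F) = -1 + (⅓)*(-3) = -1 - 1 = -2)
w(Z) = 25/3 (w(Z) = 3 + (5 - 1*(-⅓)) = 3 + (5 + ⅓) = 3 + 16/3 = 25/3)
L(k) = k^(3/2)
(w(N(v(-3), -1))*27)*L(2) = ((25/3)*27)*2^(3/2) = 225*(2*√2) = 450*√2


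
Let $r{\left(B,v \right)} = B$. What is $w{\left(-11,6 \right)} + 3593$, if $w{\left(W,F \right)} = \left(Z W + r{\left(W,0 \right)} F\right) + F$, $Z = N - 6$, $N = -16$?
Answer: $3775$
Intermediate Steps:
$Z = -22$ ($Z = -16 - 6 = -22$)
$w{\left(W,F \right)} = F - 22 W + F W$ ($w{\left(W,F \right)} = \left(- 22 W + W F\right) + F = \left(- 22 W + F W\right) + F = F - 22 W + F W$)
$w{\left(-11,6 \right)} + 3593 = \left(6 - -242 + 6 \left(-11\right)\right) + 3593 = \left(6 + 242 - 66\right) + 3593 = 182 + 3593 = 3775$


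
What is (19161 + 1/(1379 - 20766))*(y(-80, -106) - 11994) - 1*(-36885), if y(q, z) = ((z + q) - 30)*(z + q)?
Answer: 10469603981187/19387 ≈ 5.4003e+8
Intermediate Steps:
y(q, z) = (q + z)*(-30 + q + z) (y(q, z) = ((q + z) - 30)*(q + z) = (-30 + q + z)*(q + z) = (q + z)*(-30 + q + z))
(19161 + 1/(1379 - 20766))*(y(-80, -106) - 11994) - 1*(-36885) = (19161 + 1/(1379 - 20766))*(((-80)² + (-106)² - 30*(-80) - 30*(-106) + 2*(-80)*(-106)) - 11994) - 1*(-36885) = (19161 + 1/(-19387))*((6400 + 11236 + 2400 + 3180 + 16960) - 11994) + 36885 = (19161 - 1/19387)*(40176 - 11994) + 36885 = (371474306/19387)*28182 + 36885 = 10468888891692/19387 + 36885 = 10469603981187/19387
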